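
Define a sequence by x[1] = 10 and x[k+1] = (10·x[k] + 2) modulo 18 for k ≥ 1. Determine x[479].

Listing terms: x[1] = 10, x[2] = 12, x[3] = 14, x[4] = 16, x[5] = 0, x[6] = 2, x[7] = 4, x[8] = 6, x[9] = 8, x[10] = 10.
The sequence repeats with period 9.
(479 - 1) mod 9 = 1, so x[479] = x[2] = 12.

12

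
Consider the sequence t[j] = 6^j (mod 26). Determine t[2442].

Computing terms: t[1] = 6, t[2] = 10, t[3] = 8, t[4] = 22, t[5] = 2, t[6] = 12, t[7] = 20, t[8] = 16, t[9] = 18, t[10] = 4, t[11] = 24, t[12] = 14, t[13] = 6.
The sequence repeats with period 12.
So t[2442] = t[1 + ((2442-1) mod 12)] = t[6] = 12.

12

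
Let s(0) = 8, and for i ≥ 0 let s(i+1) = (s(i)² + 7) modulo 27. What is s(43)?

17

We have s(0) = 8,  s(1) = 17,  s(2) = 26,  s(3) = 8.
The sequence repeats with period 3.
So s(43) = s(0 + ((43-0) mod 3)) = s(1) = 17.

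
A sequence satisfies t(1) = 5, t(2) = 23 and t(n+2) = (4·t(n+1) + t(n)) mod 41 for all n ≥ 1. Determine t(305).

We have t(1) = 5,  t(2) = 23,  t(3) = 15,  t(4) = 1,  t(5) = 19,  t(6) = 36,  t(7) = 40,  t(8) = 32,  t(9) = 4,  t(10) = 7,  t(11) = 32,  t(12) = 12,  t(13) = 39,  t(14) = 4,  t(15) = 14,  t(16) = 19,  t(17) = 8,  t(18) = 10,  t(19) = 7,  t(20) = 38,  t(21) = 36,  t(22) = 18,  t(23) = 26,  t(24) = 40,  t(25) = 22,  t(26) = 5,  t(27) = 1,  t(28) = 9,  t(29) = 37,  t(30) = 34,  t(31) = 9,  t(32) = 29,  t(33) = 2,  t(34) = 37,  t(35) = 27,  t(36) = 22,  t(37) = 33,  t(38) = 31,  t(39) = 34,  t(40) = 3,  t(41) = 5,  t(42) = 23.
The sequence repeats with period 40.
(305 - 1) mod 40 = 24, so t(305) = t(25) = 22.

22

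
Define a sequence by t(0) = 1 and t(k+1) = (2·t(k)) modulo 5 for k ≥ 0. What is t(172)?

t(0) = 1, t(1) = 2, t(2) = 4, t(3) = 3, t(4) = 1.
The sequence repeats with period 4.
So t(172) = t(0 + ((172-0) mod 4)) = t(0) = 1.

1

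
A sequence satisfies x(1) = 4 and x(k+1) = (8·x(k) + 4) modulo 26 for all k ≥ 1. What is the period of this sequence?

We have x(1) = 4, x(2) = 10, x(3) = 6, x(4) = 0, x(5) = 4.
The sequence repeats with period 4.

4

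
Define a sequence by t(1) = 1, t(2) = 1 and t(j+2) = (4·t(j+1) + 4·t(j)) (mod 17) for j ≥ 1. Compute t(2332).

t(1) = 1; t(2) = 1; t(3) = 8; t(4) = 2; t(5) = 6; t(6) = 15; t(7) = 16; t(8) = 5; t(9) = 16; t(10) = 16; t(11) = 9; t(12) = 15; t(13) = 11; t(14) = 2; t(15) = 1; t(16) = 12; t(17) = 1; t(18) = 1.
The sequence repeats with period 16.
(2332 - 1) mod 16 = 11, so t(2332) = t(12) = 15.

15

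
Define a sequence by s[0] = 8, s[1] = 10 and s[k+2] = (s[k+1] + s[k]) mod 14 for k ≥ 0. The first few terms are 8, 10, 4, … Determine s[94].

Listing terms: s[0] = 8,  s[1] = 10,  s[2] = 4,  s[3] = 0,  s[4] = 4,  s[5] = 4,  s[6] = 8,  s[7] = 12,  s[8] = 6,  s[9] = 4,  s[10] = 10,  s[11] = 0,  s[12] = 10,  s[13] = 10,  s[14] = 6,  s[15] = 2,  s[16] = 8,  s[17] = 10.
The sequence repeats with period 16.
So s[94] = s[0 + ((94-0) mod 16)] = s[14] = 6.

6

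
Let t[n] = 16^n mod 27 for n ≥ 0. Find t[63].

We have t[0] = 1,  t[1] = 16,  t[2] = 13,  t[3] = 19,  t[4] = 7,  t[5] = 4,  t[6] = 10,  t[7] = 25,  t[8] = 22,  t[9] = 1.
The sequence repeats with period 9.
So t[63] = t[0 + ((63-0) mod 9)] = t[0] = 1.

1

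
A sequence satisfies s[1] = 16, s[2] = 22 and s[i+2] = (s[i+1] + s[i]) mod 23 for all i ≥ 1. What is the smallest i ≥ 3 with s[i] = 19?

s[1] = 16; s[2] = 22; s[3] = 15; s[4] = 14; s[5] = 6; s[6] = 20; s[7] = 3; s[8] = 0; s[9] = 3; s[10] = 3; s[11] = 6; s[12] = 9; s[13] = 15; s[14] = 1; s[15] = 16; s[16] = 17; s[17] = 10; s[18] = 4; s[19] = 14; s[20] = 18; s[21] = 9; s[22] = 4; s[23] = 13; s[24] = 17; s[25] = 7; s[26] = 1; s[27] = 8; s[28] = 9; s[29] = 17; s[30] = 3; s[31] = 20; s[32] = 0; s[33] = 20; s[34] = 20; s[35] = 17; s[36] = 14; s[37] = 8; s[38] = 22; s[39] = 7; s[40] = 6; s[41] = 13; s[42] = 19; s[43] = 9; s[44] = 5; s[45] = 14; s[46] = 19; s[47] = 10; s[48] = 6; s[49] = 16; s[50] = 22.
Since (s[49], s[50]) = (s[1], s[2]) = (16, 22) (two consecutive terms determine the rest), the sequence is periodic with period 48.
The value 19 first appears (with i ≥ 3) at s[42].

42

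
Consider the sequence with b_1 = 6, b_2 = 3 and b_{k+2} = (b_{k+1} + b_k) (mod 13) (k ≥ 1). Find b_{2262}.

4

Computing terms: b_1 = 6,  b_2 = 3,  b_3 = 9,  b_4 = 12,  b_5 = 8,  b_6 = 7,  b_7 = 2,  b_8 = 9,  b_9 = 11,  b_{10} = 7,  b_{11} = 5,  b_{12} = 12,  b_{13} = 4,  b_{14} = 3,  b_{15} = 7,  b_{16} = 10,  b_{17} = 4,  b_{18} = 1,  b_{19} = 5,  b_{20} = 6,  b_{21} = 11,  b_{22} = 4,  b_{23} = 2,  b_{24} = 6,  b_{25} = 8,  b_{26} = 1,  b_{27} = 9,  b_{28} = 10,  b_{29} = 6,  b_{30} = 3.
Since (b_{29}, b_{30}) = (b_1, b_2) = (6, 3) (two consecutive terms determine the rest), the sequence is periodic with period 28.
(2262 - 1) mod 28 = 21, so b_{2262} = b_{22} = 4.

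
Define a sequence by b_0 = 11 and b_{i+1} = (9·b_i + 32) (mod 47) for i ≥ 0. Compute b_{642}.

Listing terms: b_0 = 11; b_1 = 37; b_2 = 36; b_3 = 27; b_4 = 40; b_5 = 16; b_6 = 35; b_7 = 18; b_8 = 6; b_9 = 39; b_{10} = 7; b_{11} = 1; b_{12} = 41; b_{13} = 25; b_{14} = 22; b_{15} = 42; b_{16} = 34; b_{17} = 9; b_{18} = 19; b_{19} = 15; b_{20} = 26; b_{21} = 31; b_{22} = 29; b_{23} = 11.
The sequence repeats with period 23.
So b_{642} = b_{0 + ((642-0) mod 23)} = b_{21} = 31.

31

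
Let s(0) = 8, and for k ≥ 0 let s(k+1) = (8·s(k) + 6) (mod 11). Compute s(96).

s(0) = 8, s(1) = 4, s(2) = 5, s(3) = 2, s(4) = 0, s(5) = 6, s(6) = 10, s(7) = 9, s(8) = 1, s(9) = 3, s(10) = 8.
The sequence repeats with period 10.
(96 - 0) mod 10 = 6, so s(96) = s(6) = 10.

10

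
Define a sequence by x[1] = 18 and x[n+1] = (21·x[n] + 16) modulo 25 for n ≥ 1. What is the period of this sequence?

Computing terms: x[1] = 18; x[2] = 19; x[3] = 15; x[4] = 6; x[5] = 17; x[6] = 23; x[7] = 24; x[8] = 20; x[9] = 11; x[10] = 22; x[11] = 3; x[12] = 4; x[13] = 0; x[14] = 16; x[15] = 2; x[16] = 8; x[17] = 9; x[18] = 5; x[19] = 21; x[20] = 7; x[21] = 13; x[22] = 14; x[23] = 10; x[24] = 1; x[25] = 12; x[26] = 18.
Since x[26] = x[1] = 18, the sequence is periodic with period 25.

25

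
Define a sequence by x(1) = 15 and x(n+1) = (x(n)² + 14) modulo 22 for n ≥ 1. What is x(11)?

19

x(1) = 15; x(2) = 19; x(3) = 1; x(4) = 15.
Since x(4) = x(1) = 15, the sequence is periodic with period 3.
So x(11) = x(1 + ((11-1) mod 3)) = x(2) = 19.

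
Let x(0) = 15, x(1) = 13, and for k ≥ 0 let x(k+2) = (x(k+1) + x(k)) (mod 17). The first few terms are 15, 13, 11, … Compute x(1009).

13

We have x(0) = 15; x(1) = 13; x(2) = 11; x(3) = 7; x(4) = 1; x(5) = 8; x(6) = 9; x(7) = 0; x(8) = 9; x(9) = 9; x(10) = 1; x(11) = 10; x(12) = 11; x(13) = 4; x(14) = 15; x(15) = 2; x(16) = 0; x(17) = 2; x(18) = 2; x(19) = 4; x(20) = 6; x(21) = 10; x(22) = 16; x(23) = 9; x(24) = 8; x(25) = 0; x(26) = 8; x(27) = 8; x(28) = 16; x(29) = 7; x(30) = 6; x(31) = 13; x(32) = 2; x(33) = 15; x(34) = 0; x(35) = 15; x(36) = 15; x(37) = 13.
The sequence repeats with period 36.
So x(1009) = x(0 + ((1009-0) mod 36)) = x(1) = 13.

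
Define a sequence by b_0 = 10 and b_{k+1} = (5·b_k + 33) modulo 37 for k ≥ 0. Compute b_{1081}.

9

Listing terms: b_0 = 10, b_1 = 9, b_2 = 4, b_3 = 16, b_4 = 2, b_5 = 6, b_6 = 26, b_7 = 15, b_8 = 34, b_9 = 18, b_{10} = 12, b_{11} = 19, b_{12} = 17, b_{13} = 7, b_{14} = 31, b_{15} = 3, b_{16} = 11, b_{17} = 14, b_{18} = 29, b_{19} = 30, b_{20} = 35, b_{21} = 23, b_{22} = 0, b_{23} = 33, b_{24} = 13, b_{25} = 24, b_{26} = 5, b_{27} = 21, b_{28} = 27, b_{29} = 20, b_{30} = 22, b_{31} = 32, b_{32} = 8, b_{33} = 36, b_{34} = 28, b_{35} = 25, b_{36} = 10.
The sequence repeats with period 36.
So b_{1081} = b_{0 + ((1081-0) mod 36)} = b_1 = 9.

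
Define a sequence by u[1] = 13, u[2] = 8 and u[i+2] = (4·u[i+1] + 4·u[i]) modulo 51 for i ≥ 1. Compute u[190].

Listing terms: u[1] = 13,  u[2] = 8,  u[3] = 33,  u[4] = 11,  u[5] = 23,  u[6] = 34,  u[7] = 24,  u[8] = 28,  u[9] = 4,  u[10] = 26,  u[11] = 18,  u[12] = 23,  u[13] = 11,  u[14] = 34,  u[15] = 27,  u[16] = 40,  u[17] = 13,  u[18] = 8.
The sequence repeats with period 16.
(190 - 1) mod 16 = 13, so u[190] = u[14] = 34.

34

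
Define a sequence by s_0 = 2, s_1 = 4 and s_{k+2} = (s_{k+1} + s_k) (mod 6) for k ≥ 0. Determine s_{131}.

We have s_0 = 2, s_1 = 4, s_2 = 0, s_3 = 4, s_4 = 4, s_5 = 2, s_6 = 0, s_7 = 2, s_8 = 2, s_9 = 4.
The sequence repeats with period 8.
(131 - 0) mod 8 = 3, so s_{131} = s_3 = 4.

4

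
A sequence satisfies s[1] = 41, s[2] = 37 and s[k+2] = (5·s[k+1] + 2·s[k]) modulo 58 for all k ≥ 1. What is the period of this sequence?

28

s[1] = 41; s[2] = 37; s[3] = 35; s[4] = 17; s[5] = 39; s[6] = 55; s[7] = 5; s[8] = 19; s[9] = 47; s[10] = 41; s[11] = 9; s[12] = 11; s[13] = 15; s[14] = 39; s[15] = 51; s[16] = 43; s[17] = 27; s[18] = 47; s[19] = 57; s[20] = 31; s[21] = 37; s[22] = 15; s[23] = 33; s[24] = 21; s[25] = 55; s[26] = 27; s[27] = 13; s[28] = 3; s[29] = 41; s[30] = 37.
The sequence repeats with period 28.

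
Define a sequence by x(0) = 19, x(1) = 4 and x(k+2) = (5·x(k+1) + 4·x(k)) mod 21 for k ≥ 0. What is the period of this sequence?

48

Computing terms: x(0) = 19; x(1) = 4; x(2) = 12; x(3) = 13; x(4) = 8; x(5) = 8; x(6) = 9; x(7) = 14; x(8) = 1; x(9) = 19; x(10) = 15; x(11) = 4; x(12) = 17; x(13) = 17; x(14) = 6; x(15) = 14; x(16) = 10; x(17) = 1; x(18) = 3; x(19) = 19; x(20) = 2; x(21) = 2; x(22) = 18; x(23) = 14; x(24) = 16; x(25) = 10; x(26) = 9; x(27) = 1; x(28) = 20; x(29) = 20; x(30) = 12; x(31) = 14; x(32) = 13; x(33) = 16; x(34) = 6; x(35) = 10; x(36) = 11; x(37) = 11; x(38) = 15; x(39) = 14; x(40) = 4; x(41) = 13; x(42) = 18; x(43) = 16; x(44) = 5; x(45) = 5; x(46) = 3; x(47) = 14; x(48) = 19; x(49) = 4.
The sequence repeats with period 48.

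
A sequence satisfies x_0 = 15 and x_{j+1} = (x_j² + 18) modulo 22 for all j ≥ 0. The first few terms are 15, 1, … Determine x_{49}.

21

We have x_0 = 15; x_1 = 1; x_2 = 19; x_3 = 5; x_4 = 21; x_5 = 19.
Since x_5 = x_2 = 19, the sequence is eventually periodic: after a pre-period of length 2 it cycles with period 3.
For j ≥ 2, x_j depends only on (j - 2) mod 3. (49 - 2) mod 3 = 2, so x_{49} = x_4 = 21.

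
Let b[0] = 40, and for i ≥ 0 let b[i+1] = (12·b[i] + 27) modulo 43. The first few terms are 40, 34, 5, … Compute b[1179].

1

Listing terms: b[0] = 40,  b[1] = 34,  b[2] = 5,  b[3] = 1,  b[4] = 39,  b[5] = 22,  b[6] = 33,  b[7] = 36,  b[8] = 29,  b[9] = 31,  b[10] = 12,  b[11] = 42,  b[12] = 15,  b[13] = 35,  b[14] = 17,  b[15] = 16,  b[16] = 4,  b[17] = 32,  b[18] = 24,  b[19] = 14,  b[20] = 23,  b[21] = 2,  b[22] = 8,  b[23] = 37,  b[24] = 41,  b[25] = 3,  b[26] = 20,  b[27] = 9,  b[28] = 6,  b[29] = 13,  b[30] = 11,  b[31] = 30,  b[32] = 0,  b[33] = 27,  b[34] = 7,  b[35] = 25,  b[36] = 26,  b[37] = 38,  b[38] = 10,  b[39] = 18,  b[40] = 28,  b[41] = 19,  b[42] = 40.
The sequence repeats with period 42.
So b[1179] = b[0 + ((1179-0) mod 42)] = b[3] = 1.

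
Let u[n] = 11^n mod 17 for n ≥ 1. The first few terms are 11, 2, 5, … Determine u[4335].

We have u[1] = 11; u[2] = 2; u[3] = 5; u[4] = 4; u[5] = 10; u[6] = 8; u[7] = 3; u[8] = 16; u[9] = 6; u[10] = 15; u[11] = 12; u[12] = 13; u[13] = 7; u[14] = 9; u[15] = 14; u[16] = 1; u[17] = 11.
The sequence repeats with period 16.
(4335 - 1) mod 16 = 14, so u[4335] = u[15] = 14.

14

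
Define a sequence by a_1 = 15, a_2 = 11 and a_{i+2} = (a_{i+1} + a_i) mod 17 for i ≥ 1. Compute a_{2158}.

11

a_1 = 15, a_2 = 11, a_3 = 9, a_4 = 3, a_5 = 12, a_6 = 15, a_7 = 10, a_8 = 8, a_9 = 1, a_{10} = 9, a_{11} = 10, a_{12} = 2, a_{13} = 12, a_{14} = 14, a_{15} = 9, a_{16} = 6, a_{17} = 15, a_{18} = 4, a_{19} = 2, a_{20} = 6, a_{21} = 8, a_{22} = 14, a_{23} = 5, a_{24} = 2, a_{25} = 7, a_{26} = 9, a_{27} = 16, a_{28} = 8, a_{29} = 7, a_{30} = 15, a_{31} = 5, a_{32} = 3, a_{33} = 8, a_{34} = 11, a_{35} = 2, a_{36} = 13, a_{37} = 15, a_{38} = 11.
Since (a_{37}, a_{38}) = (a_1, a_2) = (15, 11) (two consecutive terms determine the rest), the sequence is periodic with period 36.
(2158 - 1) mod 36 = 33, so a_{2158} = a_{34} = 11.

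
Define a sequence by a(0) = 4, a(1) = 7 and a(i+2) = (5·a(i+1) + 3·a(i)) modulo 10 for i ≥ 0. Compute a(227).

1

We have a(0) = 4, a(1) = 7, a(2) = 7, a(3) = 6, a(4) = 1, a(5) = 3, a(6) = 8, a(7) = 9, a(8) = 9, a(9) = 2, a(10) = 7, a(11) = 1, a(12) = 6, a(13) = 3, a(14) = 3, a(15) = 4, a(16) = 9, a(17) = 7, a(18) = 2, a(19) = 1, a(20) = 1, a(21) = 8, a(22) = 3, a(23) = 9, a(24) = 4, a(25) = 7.
The sequence repeats with period 24.
So a(227) = a(0 + ((227-0) mod 24)) = a(11) = 1.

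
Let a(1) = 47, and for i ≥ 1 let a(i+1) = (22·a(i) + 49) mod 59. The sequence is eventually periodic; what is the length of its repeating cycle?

Computing terms: a(1) = 47; a(2) = 21; a(3) = 39; a(4) = 22; a(5) = 2; a(6) = 34; a(7) = 30; a(8) = 1; a(9) = 12; a(10) = 18; a(11) = 32; a(12) = 45; a(13) = 36; a(14) = 15; a(15) = 25; a(16) = 9; a(17) = 11; a(18) = 55; a(19) = 20; a(20) = 17; a(21) = 10; a(22) = 33; a(23) = 8; a(24) = 48; a(25) = 43; a(26) = 51; a(27) = 50; a(28) = 28; a(29) = 16; a(30) = 47.
The sequence repeats with period 29.

29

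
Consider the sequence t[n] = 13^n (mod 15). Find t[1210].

We have t[0] = 1, t[1] = 13, t[2] = 4, t[3] = 7, t[4] = 1.
The sequence repeats with period 4.
(1210 - 0) mod 4 = 2, so t[1210] = t[2] = 4.

4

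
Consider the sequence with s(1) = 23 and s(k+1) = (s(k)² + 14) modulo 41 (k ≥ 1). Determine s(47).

We have s(1) = 23,  s(2) = 10,  s(3) = 32,  s(4) = 13,  s(5) = 19,  s(6) = 6,  s(7) = 9,  s(8) = 13.
Since s(8) = s(4) = 13, the sequence is eventually periodic: after a pre-period of length 3 it cycles with period 4.
For k ≥ 4, s(k) depends only on (k - 4) mod 4. (47 - 4) mod 4 = 3, so s(47) = s(7) = 9.

9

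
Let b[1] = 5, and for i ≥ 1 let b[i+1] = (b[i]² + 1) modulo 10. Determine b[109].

Listing terms: b[1] = 5,  b[2] = 6,  b[3] = 7,  b[4] = 0,  b[5] = 1,  b[6] = 2,  b[7] = 5.
Since b[7] = b[1] = 5, the sequence is periodic with period 6.
So b[109] = b[1 + ((109-1) mod 6)] = b[1] = 5.

5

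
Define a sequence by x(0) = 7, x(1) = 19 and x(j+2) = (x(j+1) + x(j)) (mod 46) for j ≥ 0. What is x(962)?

26

x(0) = 7; x(1) = 19; x(2) = 26; x(3) = 45; x(4) = 25; x(5) = 24; x(6) = 3; x(7) = 27; x(8) = 30; x(9) = 11; x(10) = 41; x(11) = 6; x(12) = 1; x(13) = 7; x(14) = 8; x(15) = 15; x(16) = 23; x(17) = 38; x(18) = 15; x(19) = 7; x(20) = 22; x(21) = 29; x(22) = 5; x(23) = 34; x(24) = 39; x(25) = 27; x(26) = 20; x(27) = 1; x(28) = 21; x(29) = 22; x(30) = 43; x(31) = 19; x(32) = 16; x(33) = 35; x(34) = 5; x(35) = 40; x(36) = 45; x(37) = 39; x(38) = 38; x(39) = 31; x(40) = 23; x(41) = 8; x(42) = 31; x(43) = 39; x(44) = 24; x(45) = 17; x(46) = 41; x(47) = 12; x(48) = 7; x(49) = 19.
Since (x(48), x(49)) = (x(0), x(1)) = (7, 19) (two consecutive terms determine the rest), the sequence is periodic with period 48.
(962 - 0) mod 48 = 2, so x(962) = x(2) = 26.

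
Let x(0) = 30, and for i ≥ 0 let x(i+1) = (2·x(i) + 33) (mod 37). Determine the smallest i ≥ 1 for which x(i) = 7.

14

x(0) = 30,  x(1) = 19,  x(2) = 34,  x(3) = 27,  x(4) = 13,  x(5) = 22,  x(6) = 3,  x(7) = 2,  x(8) = 0,  x(9) = 33,  x(10) = 25,  x(11) = 9,  x(12) = 14,  x(13) = 24,  x(14) = 7,  x(15) = 10,  x(16) = 16,  x(17) = 28,  x(18) = 15,  x(19) = 26,  x(20) = 11,  x(21) = 18,  x(22) = 32,  x(23) = 23,  x(24) = 5,  x(25) = 6,  x(26) = 8,  x(27) = 12,  x(28) = 20,  x(29) = 36,  x(30) = 31,  x(31) = 21,  x(32) = 1,  x(33) = 35,  x(34) = 29,  x(35) = 17,  x(36) = 30.
The sequence repeats with period 36.
The value 7 first appears (with i ≥ 1) at x(14).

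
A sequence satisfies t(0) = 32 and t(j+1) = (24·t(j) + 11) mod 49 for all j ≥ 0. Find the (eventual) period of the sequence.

42

Listing terms: t(0) = 32, t(1) = 44, t(2) = 38, t(3) = 41, t(4) = 15, t(5) = 28, t(6) = 46, t(7) = 37, t(8) = 17, t(9) = 27, t(10) = 22, t(11) = 0, t(12) = 11, t(13) = 30, t(14) = 45, t(15) = 13, t(16) = 29, t(17) = 21, t(18) = 25, t(19) = 23, t(20) = 24, t(21) = 48, t(22) = 36, t(23) = 42, t(24) = 39, t(25) = 16, t(26) = 3, t(27) = 34, t(28) = 43, t(29) = 14, t(30) = 4, t(31) = 9, t(32) = 31, t(33) = 20, t(34) = 1, t(35) = 35, t(36) = 18, t(37) = 2, t(38) = 10, t(39) = 6, t(40) = 8, t(41) = 7, t(42) = 32.
Since t(42) = t(0) = 32, the sequence is periodic with period 42.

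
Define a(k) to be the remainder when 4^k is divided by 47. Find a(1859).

a(0) = 1, a(1) = 4, a(2) = 16, a(3) = 17, a(4) = 21, a(5) = 37, a(6) = 7, a(7) = 28, a(8) = 18, a(9) = 25, a(10) = 6, a(11) = 24, a(12) = 2, a(13) = 8, a(14) = 32, a(15) = 34, a(16) = 42, a(17) = 27, a(18) = 14, a(19) = 9, a(20) = 36, a(21) = 3, a(22) = 12, a(23) = 1.
The sequence repeats with period 23.
So a(1859) = a(0 + ((1859-0) mod 23)) = a(19) = 9.

9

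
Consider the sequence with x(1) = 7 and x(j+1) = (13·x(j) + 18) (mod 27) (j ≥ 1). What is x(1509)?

13

Listing terms: x(1) = 7, x(2) = 1, x(3) = 4, x(4) = 16, x(5) = 10, x(6) = 13, x(7) = 25, x(8) = 19, x(9) = 22, x(10) = 7.
The sequence repeats with period 9.
So x(1509) = x(1 + ((1509-1) mod 9)) = x(6) = 13.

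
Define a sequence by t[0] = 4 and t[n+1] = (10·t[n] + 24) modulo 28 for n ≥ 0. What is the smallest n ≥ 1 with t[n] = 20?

2

Listing terms: t[0] = 4, t[1] = 8, t[2] = 20, t[3] = 0, t[4] = 24, t[5] = 12, t[6] = 4.
Since t[6] = t[0] = 4, the sequence is periodic with period 6.
The value 20 first appears (with n ≥ 1) at t[2].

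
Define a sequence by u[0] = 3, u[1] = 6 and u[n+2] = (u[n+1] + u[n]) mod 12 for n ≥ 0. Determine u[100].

We have u[0] = 3,  u[1] = 6,  u[2] = 9,  u[3] = 3,  u[4] = 0,  u[5] = 3,  u[6] = 3,  u[7] = 6.
The sequence repeats with period 6.
(100 - 0) mod 6 = 4, so u[100] = u[4] = 0.

0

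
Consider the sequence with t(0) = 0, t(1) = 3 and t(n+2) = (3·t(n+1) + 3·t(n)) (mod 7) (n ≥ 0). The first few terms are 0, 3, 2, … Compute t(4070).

3

We have t(0) = 0, t(1) = 3, t(2) = 2, t(3) = 1, t(4) = 2, t(5) = 2, t(6) = 5, t(7) = 0, t(8) = 1, t(9) = 3, t(10) = 5, t(11) = 3, t(12) = 3, t(13) = 4, t(14) = 0, t(15) = 5, t(16) = 1, t(17) = 4, t(18) = 1, t(19) = 1, t(20) = 6, t(21) = 0, t(22) = 4, t(23) = 5, t(24) = 6, t(25) = 5, t(26) = 5, t(27) = 2, t(28) = 0, t(29) = 6, t(30) = 4, t(31) = 2, t(32) = 4, t(33) = 4, t(34) = 3, t(35) = 0, t(36) = 2, t(37) = 6, t(38) = 3, t(39) = 6, t(40) = 6, t(41) = 1, t(42) = 0, t(43) = 3.
The sequence repeats with period 42.
(4070 - 0) mod 42 = 38, so t(4070) = t(38) = 3.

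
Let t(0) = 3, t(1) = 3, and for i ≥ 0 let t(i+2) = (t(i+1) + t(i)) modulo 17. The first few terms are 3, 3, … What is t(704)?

11

t(0) = 3,  t(1) = 3,  t(2) = 6,  t(3) = 9,  t(4) = 15,  t(5) = 7,  t(6) = 5,  t(7) = 12,  t(8) = 0,  t(9) = 12,  t(10) = 12,  t(11) = 7,  t(12) = 2,  t(13) = 9,  t(14) = 11,  t(15) = 3,  t(16) = 14,  t(17) = 0,  t(18) = 14,  t(19) = 14,  t(20) = 11,  t(21) = 8,  t(22) = 2,  t(23) = 10,  t(24) = 12,  t(25) = 5,  t(26) = 0,  t(27) = 5,  t(28) = 5,  t(29) = 10,  t(30) = 15,  t(31) = 8,  t(32) = 6,  t(33) = 14,  t(34) = 3,  t(35) = 0,  t(36) = 3,  t(37) = 3.
Since (t(36), t(37)) = (t(0), t(1)) = (3, 3) (two consecutive terms determine the rest), the sequence is periodic with period 36.
So t(704) = t(0 + ((704-0) mod 36)) = t(20) = 11.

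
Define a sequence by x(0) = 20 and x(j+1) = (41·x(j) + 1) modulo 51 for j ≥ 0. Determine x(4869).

29

x(0) = 20, x(1) = 5, x(2) = 2, x(3) = 32, x(4) = 38, x(5) = 29, x(6) = 17, x(7) = 35, x(8) = 8, x(9) = 23, x(10) = 26, x(11) = 47, x(12) = 41, x(13) = 50, x(14) = 11, x(15) = 44, x(16) = 20.
The sequence repeats with period 16.
(4869 - 0) mod 16 = 5, so x(4869) = x(5) = 29.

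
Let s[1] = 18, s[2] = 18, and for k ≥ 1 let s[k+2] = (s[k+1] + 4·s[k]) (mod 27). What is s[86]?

Computing terms: s[1] = 18, s[2] = 18, s[3] = 9, s[4] = 0, s[5] = 9, s[6] = 9, s[7] = 18, s[8] = 0, s[9] = 18, s[10] = 18.
Since (s[9], s[10]) = (s[1], s[2]) = (18, 18) (two consecutive terms determine the rest), the sequence is periodic with period 8.
(86 - 1) mod 8 = 5, so s[86] = s[6] = 9.

9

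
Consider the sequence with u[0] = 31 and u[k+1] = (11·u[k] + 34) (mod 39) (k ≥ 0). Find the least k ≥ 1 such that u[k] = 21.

11

u[0] = 31, u[1] = 24, u[2] = 25, u[3] = 36, u[4] = 1, u[5] = 6, u[6] = 22, u[7] = 3, u[8] = 28, u[9] = 30, u[10] = 13, u[11] = 21, u[12] = 31.
Since u[12] = u[0] = 31, the sequence is periodic with period 12.
The value 21 first appears (with k ≥ 1) at u[11].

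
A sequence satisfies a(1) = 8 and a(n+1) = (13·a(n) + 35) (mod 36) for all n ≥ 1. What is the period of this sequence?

36

a(1) = 8, a(2) = 31, a(3) = 6, a(4) = 5, a(5) = 28, a(6) = 3, a(7) = 2, a(8) = 25, a(9) = 0, a(10) = 35, a(11) = 22, a(12) = 33, a(13) = 32, a(14) = 19, a(15) = 30, a(16) = 29, a(17) = 16, a(18) = 27, a(19) = 26, a(20) = 13, a(21) = 24, a(22) = 23, a(23) = 10, a(24) = 21, a(25) = 20, a(26) = 7, a(27) = 18, a(28) = 17, a(29) = 4, a(30) = 15, a(31) = 14, a(32) = 1, a(33) = 12, a(34) = 11, a(35) = 34, a(36) = 9, a(37) = 8.
The sequence repeats with period 36.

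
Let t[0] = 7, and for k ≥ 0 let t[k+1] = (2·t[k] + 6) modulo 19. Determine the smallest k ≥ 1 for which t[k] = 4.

t[0] = 7,  t[1] = 1,  t[2] = 8,  t[3] = 3,  t[4] = 12,  t[5] = 11,  t[6] = 9,  t[7] = 5,  t[8] = 16,  t[9] = 0,  t[10] = 6,  t[11] = 18,  t[12] = 4,  t[13] = 14,  t[14] = 15,  t[15] = 17,  t[16] = 2,  t[17] = 10,  t[18] = 7.
Since t[18] = t[0] = 7, the sequence is periodic with period 18.
The value 4 first appears (with k ≥ 1) at t[12].

12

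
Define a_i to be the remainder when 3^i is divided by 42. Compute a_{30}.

Listing terms: a_0 = 1; a_1 = 3; a_2 = 9; a_3 = 27; a_4 = 39; a_5 = 33; a_6 = 15; a_7 = 3.
Since a_7 = a_1 = 3, the sequence is eventually periodic: after a pre-period of length 1 it cycles with period 6.
For i ≥ 1, a_i depends only on (i - 1) mod 6. (30 - 1) mod 6 = 5, so a_{30} = a_6 = 15.

15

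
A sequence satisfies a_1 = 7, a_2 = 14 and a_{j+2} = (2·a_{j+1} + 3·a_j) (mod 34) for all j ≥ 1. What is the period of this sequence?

16

a_1 = 7, a_2 = 14, a_3 = 15, a_4 = 4, a_5 = 19, a_6 = 16, a_7 = 21, a_8 = 22, a_9 = 5, a_{10} = 8, a_{11} = 31, a_{12} = 18, a_{13} = 27, a_{14} = 6, a_{15} = 25, a_{16} = 0, a_{17} = 7, a_{18} = 14.
The sequence repeats with period 16.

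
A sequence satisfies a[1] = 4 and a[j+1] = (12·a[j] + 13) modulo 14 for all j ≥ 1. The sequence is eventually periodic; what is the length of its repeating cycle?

6

a[1] = 4, a[2] = 5, a[3] = 3, a[4] = 7, a[5] = 13, a[6] = 1, a[7] = 11, a[8] = 5.
Since a[8] = a[2] = 5, the sequence is eventually periodic: after a pre-period of length 1 it cycles with period 6.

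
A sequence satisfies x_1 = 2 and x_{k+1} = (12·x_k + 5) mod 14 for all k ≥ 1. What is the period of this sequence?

Computing terms: x_1 = 2, x_2 = 1, x_3 = 3, x_4 = 13, x_5 = 7, x_6 = 5, x_7 = 9, x_8 = 1.
Since x_8 = x_2 = 1, the sequence is eventually periodic: after a pre-period of length 1 it cycles with period 6.

6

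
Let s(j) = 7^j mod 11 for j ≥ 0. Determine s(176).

s(0) = 1, s(1) = 7, s(2) = 5, s(3) = 2, s(4) = 3, s(5) = 10, s(6) = 4, s(7) = 6, s(8) = 9, s(9) = 8, s(10) = 1.
Since s(10) = s(0) = 1, the sequence is periodic with period 10.
So s(176) = s(0 + ((176-0) mod 10)) = s(6) = 4.

4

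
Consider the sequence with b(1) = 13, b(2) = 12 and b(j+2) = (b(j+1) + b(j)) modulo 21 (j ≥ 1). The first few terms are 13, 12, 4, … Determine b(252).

b(1) = 13; b(2) = 12; b(3) = 4; b(4) = 16; b(5) = 20; b(6) = 15; b(7) = 14; b(8) = 8; b(9) = 1; b(10) = 9; b(11) = 10; b(12) = 19; b(13) = 8; b(14) = 6; b(15) = 14; b(16) = 20; b(17) = 13; b(18) = 12.
Since (b(17), b(18)) = (b(1), b(2)) = (13, 12) (two consecutive terms determine the rest), the sequence is periodic with period 16.
(252 - 1) mod 16 = 11, so b(252) = b(12) = 19.

19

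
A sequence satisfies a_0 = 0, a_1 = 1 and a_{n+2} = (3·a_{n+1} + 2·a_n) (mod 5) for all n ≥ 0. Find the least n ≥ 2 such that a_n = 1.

We have a_0 = 0; a_1 = 1; a_2 = 3; a_3 = 1; a_4 = 4; a_5 = 4; a_6 = 0; a_7 = 3; a_8 = 4; a_9 = 3; a_{10} = 2; a_{11} = 2; a_{12} = 0; a_{13} = 4; a_{14} = 2; a_{15} = 4; a_{16} = 1; a_{17} = 1; a_{18} = 0; a_{19} = 2; a_{20} = 1; a_{21} = 2; a_{22} = 3; a_{23} = 3; a_{24} = 0; a_{25} = 1.
The sequence repeats with period 24.
The value 1 first appears (with n ≥ 2) at a_3.

3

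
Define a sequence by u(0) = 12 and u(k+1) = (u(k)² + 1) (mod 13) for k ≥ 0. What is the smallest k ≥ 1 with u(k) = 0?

3

Computing terms: u(0) = 12,  u(1) = 2,  u(2) = 5,  u(3) = 0,  u(4) = 1,  u(5) = 2.
Since u(5) = u(1) = 2, the sequence is eventually periodic: after a pre-period of length 1 it cycles with period 4.
The value 0 first appears (with k ≥ 1) at u(3).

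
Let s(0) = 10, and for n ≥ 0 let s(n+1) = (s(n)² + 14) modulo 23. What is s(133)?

3

Listing terms: s(0) = 10; s(1) = 22; s(2) = 15; s(3) = 9; s(4) = 3; s(5) = 0; s(6) = 14; s(7) = 3.
Since s(7) = s(4) = 3, the sequence is eventually periodic: after a pre-period of length 4 it cycles with period 3.
For n ≥ 4, s(n) depends only on (n - 4) mod 3. (133 - 4) mod 3 = 0, so s(133) = s(4) = 3.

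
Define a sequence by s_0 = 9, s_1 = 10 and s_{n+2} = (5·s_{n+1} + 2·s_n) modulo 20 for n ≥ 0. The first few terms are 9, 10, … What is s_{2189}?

s_0 = 9, s_1 = 10, s_2 = 8, s_3 = 0, s_4 = 16, s_5 = 0, s_6 = 12, s_7 = 0, s_8 = 4, s_9 = 0, s_{10} = 8, s_{11} = 0.
Since (s_{10}, s_{11}) = (s_2, s_3) = (8, 0) (two consecutive terms determine the rest), the sequence is eventually periodic: after a pre-period of length 2 it cycles with period 8.
For n ≥ 2, s_n depends only on (n - 2) mod 8. (2189 - 2) mod 8 = 3, so s_{2189} = s_5 = 0.

0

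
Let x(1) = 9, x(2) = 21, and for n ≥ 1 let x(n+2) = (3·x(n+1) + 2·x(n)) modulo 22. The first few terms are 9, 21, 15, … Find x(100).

19

We have x(1) = 9, x(2) = 21, x(3) = 15, x(4) = 21, x(5) = 5, x(6) = 13, x(7) = 5, x(8) = 19, x(9) = 1, x(10) = 19, x(11) = 15, x(12) = 17, x(13) = 15, x(14) = 13, x(15) = 3, x(16) = 13, x(17) = 1, x(18) = 7, x(19) = 1, x(20) = 17, x(21) = 9, x(22) = 17, x(23) = 3, x(24) = 21, x(25) = 3, x(26) = 7, x(27) = 5, x(28) = 7, x(29) = 9, x(30) = 19, x(31) = 9, x(32) = 21.
Since (x(31), x(32)) = (x(1), x(2)) = (9, 21) (two consecutive terms determine the rest), the sequence is periodic with period 30.
(100 - 1) mod 30 = 9, so x(100) = x(10) = 19.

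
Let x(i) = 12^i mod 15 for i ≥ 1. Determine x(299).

x(1) = 12; x(2) = 9; x(3) = 3; x(4) = 6; x(5) = 12.
The sequence repeats with period 4.
(299 - 1) mod 4 = 2, so x(299) = x(3) = 3.

3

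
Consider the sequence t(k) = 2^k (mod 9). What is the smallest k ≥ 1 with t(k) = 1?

We have t(0) = 1; t(1) = 2; t(2) = 4; t(3) = 8; t(4) = 7; t(5) = 5; t(6) = 1.
The sequence repeats with period 6.
The value 1 next appears (with k ≥ 1) at t(6).

6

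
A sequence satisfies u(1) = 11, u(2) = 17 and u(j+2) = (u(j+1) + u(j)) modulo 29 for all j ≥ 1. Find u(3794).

u(1) = 11; u(2) = 17; u(3) = 28; u(4) = 16; u(5) = 15; u(6) = 2; u(7) = 17; u(8) = 19; u(9) = 7; u(10) = 26; u(11) = 4; u(12) = 1; u(13) = 5; u(14) = 6; u(15) = 11; u(16) = 17.
Since (u(15), u(16)) = (u(1), u(2)) = (11, 17) (two consecutive terms determine the rest), the sequence is periodic with period 14.
(3794 - 1) mod 14 = 13, so u(3794) = u(14) = 6.

6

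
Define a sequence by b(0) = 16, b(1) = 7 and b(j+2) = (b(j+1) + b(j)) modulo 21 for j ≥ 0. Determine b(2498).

2

Computing terms: b(0) = 16, b(1) = 7, b(2) = 2, b(3) = 9, b(4) = 11, b(5) = 20, b(6) = 10, b(7) = 9, b(8) = 19, b(9) = 7, b(10) = 5, b(11) = 12, b(12) = 17, b(13) = 8, b(14) = 4, b(15) = 12, b(16) = 16, b(17) = 7.
Since (b(16), b(17)) = (b(0), b(1)) = (16, 7) (two consecutive terms determine the rest), the sequence is periodic with period 16.
So b(2498) = b(0 + ((2498-0) mod 16)) = b(2) = 2.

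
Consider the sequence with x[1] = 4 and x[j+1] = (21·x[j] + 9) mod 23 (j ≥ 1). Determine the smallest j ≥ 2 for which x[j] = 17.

6

x[1] = 4; x[2] = 1; x[3] = 7; x[4] = 18; x[5] = 19; x[6] = 17; x[7] = 21; x[8] = 13; x[9] = 6; x[10] = 20; x[11] = 15; x[12] = 2; x[13] = 5; x[14] = 22; x[15] = 11; x[16] = 10; x[17] = 12; x[18] = 8; x[19] = 16; x[20] = 0; x[21] = 9; x[22] = 14; x[23] = 4.
Since x[23] = x[1] = 4, the sequence is periodic with period 22.
The value 17 first appears (with j ≥ 2) at x[6].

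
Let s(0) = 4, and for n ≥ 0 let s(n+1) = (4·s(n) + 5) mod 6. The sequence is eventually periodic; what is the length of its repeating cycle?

s(0) = 4, s(1) = 3, s(2) = 5, s(3) = 1, s(4) = 3.
Since s(4) = s(1) = 3, the sequence is eventually periodic: after a pre-period of length 1 it cycles with period 3.

3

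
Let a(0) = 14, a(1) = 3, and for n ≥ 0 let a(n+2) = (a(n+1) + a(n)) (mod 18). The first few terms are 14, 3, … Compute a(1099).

11

We have a(0) = 14,  a(1) = 3,  a(2) = 17,  a(3) = 2,  a(4) = 1,  a(5) = 3,  a(6) = 4,  a(7) = 7,  a(8) = 11,  a(9) = 0,  a(10) = 11,  a(11) = 11,  a(12) = 4,  a(13) = 15,  a(14) = 1,  a(15) = 16,  a(16) = 17,  a(17) = 15,  a(18) = 14,  a(19) = 11,  a(20) = 7,  a(21) = 0,  a(22) = 7,  a(23) = 7,  a(24) = 14,  a(25) = 3.
Since (a(24), a(25)) = (a(0), a(1)) = (14, 3) (two consecutive terms determine the rest), the sequence is periodic with period 24.
So a(1099) = a(0 + ((1099-0) mod 24)) = a(19) = 11.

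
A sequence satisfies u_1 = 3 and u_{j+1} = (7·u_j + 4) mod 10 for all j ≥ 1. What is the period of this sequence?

4

Computing terms: u_1 = 3, u_2 = 5, u_3 = 9, u_4 = 7, u_5 = 3.
The sequence repeats with period 4.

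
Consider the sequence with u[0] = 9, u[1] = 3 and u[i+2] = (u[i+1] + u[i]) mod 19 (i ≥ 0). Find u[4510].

15

Listing terms: u[0] = 9, u[1] = 3, u[2] = 12, u[3] = 15, u[4] = 8, u[5] = 4, u[6] = 12, u[7] = 16, u[8] = 9, u[9] = 6, u[10] = 15, u[11] = 2, u[12] = 17, u[13] = 0, u[14] = 17, u[15] = 17, u[16] = 15, u[17] = 13, u[18] = 9, u[19] = 3.
Since (u[18], u[19]) = (u[0], u[1]) = (9, 3) (two consecutive terms determine the rest), the sequence is periodic with period 18.
(4510 - 0) mod 18 = 10, so u[4510] = u[10] = 15.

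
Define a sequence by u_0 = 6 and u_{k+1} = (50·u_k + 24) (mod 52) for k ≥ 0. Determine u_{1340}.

16

Computing terms: u_0 = 6; u_1 = 12; u_2 = 0; u_3 = 24; u_4 = 28; u_5 = 20; u_6 = 36; u_7 = 4; u_8 = 16; u_9 = 44; u_{10} = 40; u_{11} = 48; u_{12} = 32; u_{13} = 12.
Since u_{13} = u_1 = 12, the sequence is eventually periodic: after a pre-period of length 1 it cycles with period 12.
For k ≥ 1, u_k depends only on (k - 1) mod 12. (1340 - 1) mod 12 = 7, so u_{1340} = u_8 = 16.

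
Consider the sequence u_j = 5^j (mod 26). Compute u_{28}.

1

u_1 = 5; u_2 = 25; u_3 = 21; u_4 = 1; u_5 = 5.
Since u_5 = u_1 = 5, the sequence is periodic with period 4.
(28 - 1) mod 4 = 3, so u_{28} = u_4 = 1.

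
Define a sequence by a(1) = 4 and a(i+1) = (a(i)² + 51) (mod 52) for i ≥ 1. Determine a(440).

11

Computing terms: a(1) = 4,  a(2) = 15,  a(3) = 16,  a(4) = 47,  a(5) = 24,  a(6) = 3,  a(7) = 8,  a(8) = 11,  a(9) = 16.
Since a(9) = a(3) = 16, the sequence is eventually periodic: after a pre-period of length 2 it cycles with period 6.
For i ≥ 3, a(i) depends only on (i - 3) mod 6. (440 - 3) mod 6 = 5, so a(440) = a(8) = 11.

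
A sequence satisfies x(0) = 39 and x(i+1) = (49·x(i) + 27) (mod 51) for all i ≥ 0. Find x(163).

24

Computing terms: x(0) = 39,  x(1) = 0,  x(2) = 27,  x(3) = 24,  x(4) = 30,  x(5) = 18,  x(6) = 42,  x(7) = 45,  x(8) = 39.
The sequence repeats with period 8.
(163 - 0) mod 8 = 3, so x(163) = x(3) = 24.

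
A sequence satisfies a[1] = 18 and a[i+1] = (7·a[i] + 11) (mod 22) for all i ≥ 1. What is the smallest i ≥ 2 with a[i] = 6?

We have a[1] = 18,  a[2] = 5,  a[3] = 2,  a[4] = 3,  a[5] = 10,  a[6] = 15,  a[7] = 6,  a[8] = 9,  a[9] = 8,  a[10] = 1,  a[11] = 18.
Since a[11] = a[1] = 18, the sequence is periodic with period 10.
The value 6 first appears (with i ≥ 2) at a[7].

7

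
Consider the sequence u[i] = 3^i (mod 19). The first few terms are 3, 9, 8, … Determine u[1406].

Computing terms: u[1] = 3; u[2] = 9; u[3] = 8; u[4] = 5; u[5] = 15; u[6] = 7; u[7] = 2; u[8] = 6; u[9] = 18; u[10] = 16; u[11] = 10; u[12] = 11; u[13] = 14; u[14] = 4; u[15] = 12; u[16] = 17; u[17] = 13; u[18] = 1; u[19] = 3.
The sequence repeats with period 18.
So u[1406] = u[1 + ((1406-1) mod 18)] = u[2] = 9.

9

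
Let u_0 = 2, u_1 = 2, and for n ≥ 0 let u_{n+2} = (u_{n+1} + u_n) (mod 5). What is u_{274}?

0

Listing terms: u_0 = 2, u_1 = 2, u_2 = 4, u_3 = 1, u_4 = 0, u_5 = 1, u_6 = 1, u_7 = 2, u_8 = 3, u_9 = 0, u_{10} = 3, u_{11} = 3, u_{12} = 1, u_{13} = 4, u_{14} = 0, u_{15} = 4, u_{16} = 4, u_{17} = 3, u_{18} = 2, u_{19} = 0, u_{20} = 2, u_{21} = 2.
The sequence repeats with period 20.
So u_{274} = u_{0 + ((274-0) mod 20)} = u_{14} = 0.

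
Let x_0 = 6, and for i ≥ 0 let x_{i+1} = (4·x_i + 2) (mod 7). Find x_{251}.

Computing terms: x_0 = 6, x_1 = 5, x_2 = 1, x_3 = 6.
The sequence repeats with period 3.
So x_{251} = x_{0 + ((251-0) mod 3)} = x_2 = 1.

1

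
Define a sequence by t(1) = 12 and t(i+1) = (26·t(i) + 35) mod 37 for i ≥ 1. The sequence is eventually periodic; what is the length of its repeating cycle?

t(1) = 12, t(2) = 14, t(3) = 29, t(4) = 12.
The sequence repeats with period 3.

3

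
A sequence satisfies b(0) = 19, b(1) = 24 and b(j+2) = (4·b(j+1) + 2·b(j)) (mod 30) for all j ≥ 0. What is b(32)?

b(0) = 19; b(1) = 24; b(2) = 14; b(3) = 14; b(4) = 24; b(5) = 4; b(6) = 4; b(7) = 24; b(8) = 14.
Since (b(7), b(8)) = (b(1), b(2)) = (24, 14) (two consecutive terms determine the rest), the sequence is eventually periodic: after a pre-period of length 1 it cycles with period 6.
For j ≥ 1, b(j) depends only on (j - 1) mod 6. (32 - 1) mod 6 = 1, so b(32) = b(2) = 14.

14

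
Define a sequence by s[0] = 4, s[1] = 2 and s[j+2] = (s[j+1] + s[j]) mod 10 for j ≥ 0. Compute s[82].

6

We have s[0] = 4,  s[1] = 2,  s[2] = 6,  s[3] = 8,  s[4] = 4,  s[5] = 2.
The sequence repeats with period 4.
(82 - 0) mod 4 = 2, so s[82] = s[2] = 6.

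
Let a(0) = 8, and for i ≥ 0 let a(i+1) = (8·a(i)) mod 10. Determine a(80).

We have a(0) = 8; a(1) = 4; a(2) = 2; a(3) = 6; a(4) = 8.
The sequence repeats with period 4.
So a(80) = a(0 + ((80-0) mod 4)) = a(0) = 8.

8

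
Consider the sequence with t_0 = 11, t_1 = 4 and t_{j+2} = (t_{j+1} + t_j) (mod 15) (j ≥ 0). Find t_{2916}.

13

t_0 = 11; t_1 = 4; t_2 = 0; t_3 = 4; t_4 = 4; t_5 = 8; t_6 = 12; t_7 = 5; t_8 = 2; t_9 = 7; t_{10} = 9; t_{11} = 1; t_{12} = 10; t_{13} = 11; t_{14} = 6; t_{15} = 2; t_{16} = 8; t_{17} = 10; t_{18} = 3; t_{19} = 13; t_{20} = 1; t_{21} = 14; t_{22} = 0; t_{23} = 14; t_{24} = 14; t_{25} = 13; t_{26} = 12; t_{27} = 10; t_{28} = 7; t_{29} = 2; t_{30} = 9; t_{31} = 11; t_{32} = 5; t_{33} = 1; t_{34} = 6; t_{35} = 7; t_{36} = 13; t_{37} = 5; t_{38} = 3; t_{39} = 8; t_{40} = 11; t_{41} = 4.
The sequence repeats with period 40.
(2916 - 0) mod 40 = 36, so t_{2916} = t_{36} = 13.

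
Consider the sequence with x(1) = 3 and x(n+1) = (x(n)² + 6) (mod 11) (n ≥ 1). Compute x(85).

x(1) = 3; x(2) = 4; x(3) = 0; x(4) = 6; x(5) = 9; x(6) = 10; x(7) = 7; x(8) = 0.
Since x(8) = x(3) = 0, the sequence is eventually periodic: after a pre-period of length 2 it cycles with period 5.
For n ≥ 3, x(n) depends only on (n - 3) mod 5. (85 - 3) mod 5 = 2, so x(85) = x(5) = 9.

9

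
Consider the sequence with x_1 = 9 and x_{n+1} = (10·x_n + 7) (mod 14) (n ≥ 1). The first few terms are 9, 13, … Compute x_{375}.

11

Computing terms: x_1 = 9,  x_2 = 13,  x_3 = 11,  x_4 = 5,  x_5 = 1,  x_6 = 3,  x_7 = 9.
The sequence repeats with period 6.
(375 - 1) mod 6 = 2, so x_{375} = x_3 = 11.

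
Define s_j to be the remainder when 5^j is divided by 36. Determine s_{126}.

1

Listing terms: s_1 = 5, s_2 = 25, s_3 = 17, s_4 = 13, s_5 = 29, s_6 = 1, s_7 = 5.
Since s_7 = s_1 = 5, the sequence is periodic with period 6.
So s_{126} = s_{1 + ((126-1) mod 6)} = s_6 = 1.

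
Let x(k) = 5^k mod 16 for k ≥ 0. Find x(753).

5

Listing terms: x(0) = 1, x(1) = 5, x(2) = 9, x(3) = 13, x(4) = 1.
The sequence repeats with period 4.
So x(753) = x(0 + ((753-0) mod 4)) = x(1) = 5.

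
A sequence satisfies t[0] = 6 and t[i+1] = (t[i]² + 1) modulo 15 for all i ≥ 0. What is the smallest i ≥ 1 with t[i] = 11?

We have t[0] = 6; t[1] = 7; t[2] = 5; t[3] = 11; t[4] = 2; t[5] = 5.
Since t[5] = t[2] = 5, the sequence is eventually periodic: after a pre-period of length 2 it cycles with period 3.
The value 11 first appears (with i ≥ 1) at t[3].

3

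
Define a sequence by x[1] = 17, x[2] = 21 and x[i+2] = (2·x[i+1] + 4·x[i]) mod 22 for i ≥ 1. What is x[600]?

16

We have x[1] = 17, x[2] = 21, x[3] = 0, x[4] = 18, x[5] = 14, x[6] = 12, x[7] = 14, x[8] = 10, x[9] = 10, x[10] = 16, x[11] = 6, x[12] = 10, x[13] = 0, x[14] = 18.
Since (x[13], x[14]) = (x[3], x[4]) = (0, 18) (two consecutive terms determine the rest), the sequence is eventually periodic: after a pre-period of length 2 it cycles with period 10.
For i ≥ 3, x[i] depends only on (i - 3) mod 10. (600 - 3) mod 10 = 7, so x[600] = x[10] = 16.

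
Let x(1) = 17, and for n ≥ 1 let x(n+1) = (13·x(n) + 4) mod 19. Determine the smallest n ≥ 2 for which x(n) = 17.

19

We have x(1) = 17; x(2) = 16; x(3) = 3; x(4) = 5; x(5) = 12; x(6) = 8; x(7) = 13; x(8) = 2; x(9) = 11; x(10) = 14; x(11) = 15; x(12) = 9; x(13) = 7; x(14) = 0; x(15) = 4; x(16) = 18; x(17) = 10; x(18) = 1; x(19) = 17.
The sequence repeats with period 18.
The value 17 next appears (with n ≥ 2) at x(19).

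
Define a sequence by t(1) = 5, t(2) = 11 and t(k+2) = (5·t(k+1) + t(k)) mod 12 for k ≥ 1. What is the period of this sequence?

t(1) = 5,  t(2) = 11,  t(3) = 0,  t(4) = 11,  t(5) = 7,  t(6) = 10,  t(7) = 9,  t(8) = 7,  t(9) = 8,  t(10) = 11,  t(11) = 3,  t(12) = 2,  t(13) = 1,  t(14) = 7,  t(15) = 0,  t(16) = 7,  t(17) = 11,  t(18) = 2,  t(19) = 9,  t(20) = 11,  t(21) = 4,  t(22) = 7,  t(23) = 3,  t(24) = 10,  t(25) = 5,  t(26) = 11.
Since (t(25), t(26)) = (t(1), t(2)) = (5, 11) (two consecutive terms determine the rest), the sequence is periodic with period 24.

24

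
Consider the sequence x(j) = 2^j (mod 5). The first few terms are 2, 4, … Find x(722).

Listing terms: x(1) = 2, x(2) = 4, x(3) = 3, x(4) = 1, x(5) = 2.
Since x(5) = x(1) = 2, the sequence is periodic with period 4.
So x(722) = x(1 + ((722-1) mod 4)) = x(2) = 4.

4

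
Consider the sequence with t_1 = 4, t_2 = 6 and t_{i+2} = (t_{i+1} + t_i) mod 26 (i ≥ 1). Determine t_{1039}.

Listing terms: t_1 = 4, t_2 = 6, t_3 = 10, t_4 = 16, t_5 = 0, t_6 = 16, t_7 = 16, t_8 = 6, t_9 = 22, t_{10} = 2, t_{11} = 24, t_{12} = 0, t_{13} = 24, t_{14} = 24, t_{15} = 22, t_{16} = 20, t_{17} = 16, t_{18} = 10, t_{19} = 0, t_{20} = 10, t_{21} = 10, t_{22} = 20, t_{23} = 4, t_{24} = 24, t_{25} = 2, t_{26} = 0, t_{27} = 2, t_{28} = 2, t_{29} = 4, t_{30} = 6.
The sequence repeats with period 28.
So t_{1039} = t_{1 + ((1039-1) mod 28)} = t_3 = 10.

10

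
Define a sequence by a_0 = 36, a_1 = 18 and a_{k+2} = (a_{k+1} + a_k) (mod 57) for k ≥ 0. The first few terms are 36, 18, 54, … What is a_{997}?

9

Computing terms: a_0 = 36,  a_1 = 18,  a_2 = 54,  a_3 = 15,  a_4 = 12,  a_5 = 27,  a_6 = 39,  a_7 = 9,  a_8 = 48,  a_9 = 0,  a_{10} = 48,  a_{11} = 48,  a_{12} = 39,  a_{13} = 30,  a_{14} = 12,  a_{15} = 42,  a_{16} = 54,  a_{17} = 39,  a_{18} = 36,  a_{19} = 18.
Since (a_{18}, a_{19}) = (a_0, a_1) = (36, 18) (two consecutive terms determine the rest), the sequence is periodic with period 18.
(997 - 0) mod 18 = 7, so a_{997} = a_7 = 9.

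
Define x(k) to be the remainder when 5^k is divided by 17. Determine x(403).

6

Computing terms: x(1) = 5,  x(2) = 8,  x(3) = 6,  x(4) = 13,  x(5) = 14,  x(6) = 2,  x(7) = 10,  x(8) = 16,  x(9) = 12,  x(10) = 9,  x(11) = 11,  x(12) = 4,  x(13) = 3,  x(14) = 15,  x(15) = 7,  x(16) = 1,  x(17) = 5.
Since x(17) = x(1) = 5, the sequence is periodic with period 16.
So x(403) = x(1 + ((403-1) mod 16)) = x(3) = 6.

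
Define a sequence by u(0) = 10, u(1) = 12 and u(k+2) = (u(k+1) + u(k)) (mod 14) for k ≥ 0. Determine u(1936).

10

Listing terms: u(0) = 10,  u(1) = 12,  u(2) = 8,  u(3) = 6,  u(4) = 0,  u(5) = 6,  u(6) = 6,  u(7) = 12,  u(8) = 4,  u(9) = 2,  u(10) = 6,  u(11) = 8,  u(12) = 0,  u(13) = 8,  u(14) = 8,  u(15) = 2,  u(16) = 10,  u(17) = 12.
The sequence repeats with period 16.
So u(1936) = u(0 + ((1936-0) mod 16)) = u(0) = 10.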